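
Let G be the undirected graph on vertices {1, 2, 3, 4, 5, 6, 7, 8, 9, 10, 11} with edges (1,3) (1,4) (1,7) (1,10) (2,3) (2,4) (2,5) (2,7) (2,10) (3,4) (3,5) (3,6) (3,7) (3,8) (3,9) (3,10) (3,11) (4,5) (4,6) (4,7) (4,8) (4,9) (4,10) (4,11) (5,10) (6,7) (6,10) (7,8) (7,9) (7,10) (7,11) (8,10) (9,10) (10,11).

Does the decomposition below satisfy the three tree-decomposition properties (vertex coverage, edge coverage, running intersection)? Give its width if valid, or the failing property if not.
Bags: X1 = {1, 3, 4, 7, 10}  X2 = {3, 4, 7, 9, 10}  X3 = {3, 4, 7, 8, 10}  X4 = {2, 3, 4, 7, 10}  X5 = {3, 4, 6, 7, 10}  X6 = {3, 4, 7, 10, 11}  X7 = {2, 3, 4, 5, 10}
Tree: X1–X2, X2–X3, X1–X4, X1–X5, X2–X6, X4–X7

Vertex coverage: the bags together contain {1, 2, 3, 4, 5, 6, 7, 8, 9, 10, 11}, the full vertex set. Edge coverage: each edge of G has both endpoints in at least one bag. Running intersection: for every vertex, the bags containing it form a connected subtree. All three properties hold, so this is a valid tree decomposition of width max|bag| − 1 = 4, and hence tw(G) ≤ 4.

Yes; width 4.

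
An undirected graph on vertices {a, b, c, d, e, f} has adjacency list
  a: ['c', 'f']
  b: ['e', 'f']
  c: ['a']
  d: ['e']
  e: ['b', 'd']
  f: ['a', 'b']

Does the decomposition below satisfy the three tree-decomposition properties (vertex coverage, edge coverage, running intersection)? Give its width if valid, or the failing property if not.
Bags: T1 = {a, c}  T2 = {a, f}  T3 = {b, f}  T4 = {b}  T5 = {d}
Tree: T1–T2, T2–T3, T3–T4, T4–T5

No — vertex e appears in no bag.

A tree decomposition must satisfy three properties: every vertex lies in some bag; for every edge, both endpoints lie together in some bag; and for every vertex, the bags containing it form a connected subtree. Here vertex e appears in no bag, so the decomposition is invalid.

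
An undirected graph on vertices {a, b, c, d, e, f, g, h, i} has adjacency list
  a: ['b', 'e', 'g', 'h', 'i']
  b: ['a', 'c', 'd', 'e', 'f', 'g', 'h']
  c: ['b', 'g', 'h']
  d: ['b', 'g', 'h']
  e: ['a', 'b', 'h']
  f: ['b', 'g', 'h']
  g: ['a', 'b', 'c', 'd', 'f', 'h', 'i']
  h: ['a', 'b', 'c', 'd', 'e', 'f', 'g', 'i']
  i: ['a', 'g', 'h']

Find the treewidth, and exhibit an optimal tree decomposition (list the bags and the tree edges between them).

Each bag holds 4 vertices, so the decomposition has width 3, which upper-bounds the treewidth. For the lower bound, the 4 vertices {b, d, g, h} are pairwise adjacent, and any tree decomposition puts a clique entirely inside one bag — forcing width ≥ 3. The upper and lower bounds meet at 3, so that is the treewidth.

Treewidth 3.
One optimal decomposition is:
Bags: B1 = {a, b, e, h}  B2 = {a, b, g, h}  B3 = {a, g, h, i}  B4 = {b, f, g, h}  B5 = {b, d, g, h}  B6 = {b, c, g, h}
Tree: B1–B2, B2–B3, B2–B4, B2–B5, B5–B6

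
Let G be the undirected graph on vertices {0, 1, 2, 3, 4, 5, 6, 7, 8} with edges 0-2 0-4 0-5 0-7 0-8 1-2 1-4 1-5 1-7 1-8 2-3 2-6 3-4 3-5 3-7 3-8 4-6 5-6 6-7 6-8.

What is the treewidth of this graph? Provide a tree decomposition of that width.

Treewidth 4.
One optimal decomposition is:
Bags: B1 = {0, 1, 2, 3, 6}  B2 = {0, 1, 3, 6, 8}  B3 = {0, 1, 3, 6, 7}  B4 = {0, 1, 3, 5, 6}  B5 = {0, 1, 3, 4, 6}
Tree: B1–B2, B2–B3, B3–B4, B4–B5

The largest bag has 5 vertices, giving width 4; this decomposition certifies tw(G) ≤ 4. For the lower bound: the 5 vertex sets {1,2}, {6,8}, {0,7}, {3}, {5} are disjoint, each induces a connected subgraph, and every pair is joined by at least one edge of G. Contracting each set to a single vertex therefore yields K_{5} as a minor, and since treewidth is minor-monotone, tw(G) ≥ tw(K_{5}) = 4. The upper and lower bounds meet at 4, so that is the treewidth.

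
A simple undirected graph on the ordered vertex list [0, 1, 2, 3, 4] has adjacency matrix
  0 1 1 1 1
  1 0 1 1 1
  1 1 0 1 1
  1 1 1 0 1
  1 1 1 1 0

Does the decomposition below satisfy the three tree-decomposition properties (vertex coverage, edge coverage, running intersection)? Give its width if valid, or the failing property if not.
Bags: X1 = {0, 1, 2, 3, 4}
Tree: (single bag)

Yes; width 4.

Vertex coverage: the bags together contain {0, 1, 2, 3, 4}, the full vertex set. Edge coverage: each edge of G has both endpoints in at least one bag. Running intersection: for every vertex, the bags containing it form a connected subtree. All three properties hold, so this is a valid tree decomposition of width max|bag| − 1 = 4, and hence tw(G) ≤ 4.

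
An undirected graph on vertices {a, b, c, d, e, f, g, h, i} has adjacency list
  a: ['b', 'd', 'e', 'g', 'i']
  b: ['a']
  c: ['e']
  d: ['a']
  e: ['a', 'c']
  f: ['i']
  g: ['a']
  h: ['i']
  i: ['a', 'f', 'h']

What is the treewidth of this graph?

A width-1 tree decomposition is:
Bags: B1 = {a, b}  B2 = {a, g}  B3 = {a, i}  B4 = {a, e}  B5 = {f, i}  B6 = {h, i}  B7 = {a, d}  B8 = {c, e}
Tree: B1–B2, B2–B3, B2–B4, B3–B5, B3–B6, B2–B7, B4–B8
The largest bag has 2 vertices, giving width 1; this decomposition certifies tw(G) ≤ 1. Any graph with an edge has treewidth ≥ 1, and G has the edge b–a. The upper and lower bounds meet at 1, so that is the treewidth.

1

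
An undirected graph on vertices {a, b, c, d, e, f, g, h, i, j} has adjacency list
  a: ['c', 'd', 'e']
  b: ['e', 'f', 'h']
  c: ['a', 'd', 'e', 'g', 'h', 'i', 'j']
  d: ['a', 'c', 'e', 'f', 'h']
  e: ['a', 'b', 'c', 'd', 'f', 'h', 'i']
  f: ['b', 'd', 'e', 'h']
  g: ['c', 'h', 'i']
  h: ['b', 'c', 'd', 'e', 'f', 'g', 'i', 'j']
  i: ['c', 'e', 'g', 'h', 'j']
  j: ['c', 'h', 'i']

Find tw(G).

A width-3 tree decomposition is:
Bags: B1 = {c, e, h, i}  B2 = {c, d, e, h}  B3 = {a, c, d, e}  B4 = {d, e, f, h}  B5 = {c, h, i, j}  B6 = {c, g, h, i}  B7 = {b, e, f, h}
Tree: B1–B2, B2–B3, B2–B4, B1–B5, B5–B6, B4–B7
The largest bag has 4 vertices, giving width 3; this decomposition certifies tw(G) ≤ 3. On the other hand G contains the 4-clique {c, d, e, h}. A clique must lie in a single bag of any decomposition, so no decomposition can have width below 3. Combining the bounds, tw(G) = 3.

3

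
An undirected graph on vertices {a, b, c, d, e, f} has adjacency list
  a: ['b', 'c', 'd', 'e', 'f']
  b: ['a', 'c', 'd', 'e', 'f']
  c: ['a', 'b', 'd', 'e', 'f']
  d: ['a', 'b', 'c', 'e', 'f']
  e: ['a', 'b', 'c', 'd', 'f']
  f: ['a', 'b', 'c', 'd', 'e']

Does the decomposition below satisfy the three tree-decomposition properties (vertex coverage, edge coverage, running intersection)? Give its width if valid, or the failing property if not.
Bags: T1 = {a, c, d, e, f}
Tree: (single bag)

No — vertex b appears in no bag.

A tree decomposition must satisfy three properties: every vertex lies in some bag; for every edge, both endpoints lie together in some bag; and for every vertex, the bags containing it form a connected subtree. Here vertex b appears in no bag, so the decomposition is invalid.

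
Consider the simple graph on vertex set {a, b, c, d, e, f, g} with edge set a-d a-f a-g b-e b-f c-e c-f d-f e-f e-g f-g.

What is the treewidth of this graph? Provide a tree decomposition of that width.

Treewidth 2.
One such decomposition:
Bags: B1 = {b, e, f}  B2 = {c, e, f}  B3 = {e, f, g}  B4 = {a, f, g}  B5 = {a, d, f}
Tree: B1–B2, B1–B3, B3–B4, B4–B5

Every bag has size at most 3, so the width is 3 − 1 = 2 and tw(G) ≤ 2. For the lower bound, the 3 vertices {a, d, f} are pairwise adjacent, and any tree decomposition puts a clique entirely inside one bag — forcing width ≥ 2. Therefore the treewidth is 2.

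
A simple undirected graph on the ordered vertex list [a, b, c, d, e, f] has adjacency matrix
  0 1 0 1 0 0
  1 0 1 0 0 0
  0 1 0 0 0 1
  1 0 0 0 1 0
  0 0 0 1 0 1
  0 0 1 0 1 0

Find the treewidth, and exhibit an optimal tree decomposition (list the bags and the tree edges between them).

Every bag has size at most 3, so the width is 3 − 1 = 2 and tw(G) ≤ 2. For the lower bound, G contains the cycle f–c–b–a–d–e–f, so G is not a forest; only forests have treewidth ≤ 1, hence tw(G) ≥ 2. Hence tw(G) = 2 exactly.

Treewidth 2.
Bags: B1 = {b, c, f}  B2 = {a, b, f}  B3 = {a, d, f}  B4 = {d, e, f}
Tree: B1–B2, B2–B3, B3–B4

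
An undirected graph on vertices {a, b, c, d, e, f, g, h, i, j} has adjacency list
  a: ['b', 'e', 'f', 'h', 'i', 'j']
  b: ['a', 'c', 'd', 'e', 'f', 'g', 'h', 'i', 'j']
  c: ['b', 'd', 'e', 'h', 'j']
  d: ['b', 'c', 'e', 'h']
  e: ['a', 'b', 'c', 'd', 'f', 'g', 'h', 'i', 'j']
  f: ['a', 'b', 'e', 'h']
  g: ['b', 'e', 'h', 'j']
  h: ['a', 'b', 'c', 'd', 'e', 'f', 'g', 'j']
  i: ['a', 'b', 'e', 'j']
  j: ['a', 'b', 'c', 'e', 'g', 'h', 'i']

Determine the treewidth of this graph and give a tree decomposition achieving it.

The largest bag has 5 vertices, giving width 4; this decomposition certifies tw(G) ≤ 4. On the other hand G contains the 5-clique {b, c, d, e, h}. A clique must lie in a single bag of any decomposition, so no decomposition can have width below 4. Therefore the treewidth is 4.

Treewidth 4.
Bags: B1 = {a, b, e, h, j}  B2 = {a, b, e, i, j}  B3 = {b, e, g, h, j}  B4 = {a, b, e, f, h}  B5 = {b, c, e, h, j}  B6 = {b, c, d, e, h}
Tree: B1–B2, B1–B3, B1–B4, B1–B5, B5–B6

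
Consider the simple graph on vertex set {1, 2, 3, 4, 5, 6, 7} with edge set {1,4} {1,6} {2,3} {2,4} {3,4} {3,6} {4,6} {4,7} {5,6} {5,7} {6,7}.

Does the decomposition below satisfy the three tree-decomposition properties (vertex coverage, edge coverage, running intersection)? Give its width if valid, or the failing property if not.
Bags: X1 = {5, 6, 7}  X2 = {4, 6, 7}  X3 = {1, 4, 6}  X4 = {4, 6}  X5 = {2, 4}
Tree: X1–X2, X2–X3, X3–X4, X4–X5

A tree decomposition must satisfy three properties: every vertex lies in some bag; for every edge, both endpoints lie together in some bag; and for every vertex, the bags containing it form a connected subtree. Here vertex 3 appears in no bag, so the decomposition is invalid.

No — vertex 3 appears in no bag.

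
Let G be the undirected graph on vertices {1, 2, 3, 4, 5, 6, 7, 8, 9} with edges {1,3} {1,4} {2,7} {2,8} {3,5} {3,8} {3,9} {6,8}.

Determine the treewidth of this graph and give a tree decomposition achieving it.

Each bag holds 2 vertices, so the decomposition has width 1, which upper-bounds the treewidth. G has an edge, so its treewidth is at least 1. The upper and lower bounds meet at 1, so that is the treewidth.

Treewidth 1.
One optimal decomposition is:
Bags: B1 = {1, 3}  B2 = {3, 8}  B3 = {2, 8}  B4 = {3, 5}  B5 = {6, 8}  B6 = {1, 4}  B7 = {2, 7}  B8 = {3, 9}
Tree: B1–B2, B2–B3, B1–B4, B3–B5, B1–B6, B3–B7, B1–B8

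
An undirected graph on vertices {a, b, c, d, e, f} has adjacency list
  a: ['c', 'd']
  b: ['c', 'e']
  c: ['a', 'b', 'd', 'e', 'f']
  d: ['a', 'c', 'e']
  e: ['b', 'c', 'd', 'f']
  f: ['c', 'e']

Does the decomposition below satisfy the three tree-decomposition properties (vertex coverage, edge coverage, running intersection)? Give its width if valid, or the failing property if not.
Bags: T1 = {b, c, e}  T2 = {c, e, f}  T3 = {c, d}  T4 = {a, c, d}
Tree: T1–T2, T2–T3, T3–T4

No — edge (e,d) lies in no bag.

A tree decomposition must satisfy three properties: every vertex lies in some bag; for every edge, both endpoints lie together in some bag; and for every vertex, the bags containing it form a connected subtree. Here edge (e,d) lies in no bag, so the decomposition is invalid.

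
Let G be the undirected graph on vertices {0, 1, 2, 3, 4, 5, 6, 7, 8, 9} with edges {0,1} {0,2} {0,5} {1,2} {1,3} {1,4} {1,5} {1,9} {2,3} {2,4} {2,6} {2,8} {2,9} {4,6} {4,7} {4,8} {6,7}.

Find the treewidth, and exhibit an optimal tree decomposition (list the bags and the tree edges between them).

Each bag holds 3 vertices, so the decomposition has width 2, which upper-bounds the treewidth. On the other hand G contains the 3-clique {2, 4, 8}. A clique must lie in a single bag of any decomposition, so no decomposition can have width below 2. Therefore the treewidth is 2.

Treewidth 2.
One optimal decomposition is:
Bags: B1 = {0, 1, 5}  B2 = {0, 1, 2}  B3 = {1, 2, 4}  B4 = {2, 4, 8}  B5 = {2, 4, 6}  B6 = {1, 2, 9}  B7 = {4, 6, 7}  B8 = {1, 2, 3}
Tree: B1–B2, B2–B3, B3–B4, B4–B5, B2–B6, B5–B7, B3–B8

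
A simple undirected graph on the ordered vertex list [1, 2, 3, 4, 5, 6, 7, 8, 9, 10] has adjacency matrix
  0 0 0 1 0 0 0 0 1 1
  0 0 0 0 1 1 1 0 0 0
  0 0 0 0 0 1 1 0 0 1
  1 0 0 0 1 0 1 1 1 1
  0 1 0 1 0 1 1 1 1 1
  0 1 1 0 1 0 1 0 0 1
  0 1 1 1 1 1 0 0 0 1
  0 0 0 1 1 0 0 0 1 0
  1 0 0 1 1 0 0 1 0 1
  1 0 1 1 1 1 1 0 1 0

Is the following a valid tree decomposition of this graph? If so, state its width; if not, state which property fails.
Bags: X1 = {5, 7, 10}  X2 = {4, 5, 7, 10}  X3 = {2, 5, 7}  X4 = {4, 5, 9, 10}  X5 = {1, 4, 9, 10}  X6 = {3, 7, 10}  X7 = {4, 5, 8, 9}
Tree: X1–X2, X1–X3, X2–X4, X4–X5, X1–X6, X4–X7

A tree decomposition must satisfy three properties: every vertex lies in some bag; for every edge, both endpoints lie together in some bag; and for every vertex, the bags containing it form a connected subtree. Here vertex 6 appears in no bag, so the decomposition is invalid.

No — vertex 6 appears in no bag.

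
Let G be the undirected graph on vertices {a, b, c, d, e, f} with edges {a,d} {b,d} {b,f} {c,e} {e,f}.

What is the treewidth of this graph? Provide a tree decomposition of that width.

Treewidth 1.
One optimal decomposition is:
Bags: B1 = {a, d}  B2 = {b, d}  B3 = {b, f}  B4 = {e, f}  B5 = {c, e}
Tree: B1–B2, B2–B3, B3–B4, B4–B5

Every bag has size at most 2, so the width is 2 − 1 = 1 and tw(G) ≤ 1. G has an edge, so its treewidth is at least 1. Combining the bounds, tw(G) = 1.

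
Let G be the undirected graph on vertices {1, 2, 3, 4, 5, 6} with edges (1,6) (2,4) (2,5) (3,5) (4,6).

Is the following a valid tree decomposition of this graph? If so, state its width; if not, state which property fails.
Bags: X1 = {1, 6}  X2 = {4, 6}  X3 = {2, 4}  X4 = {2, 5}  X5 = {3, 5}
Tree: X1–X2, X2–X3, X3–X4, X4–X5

Every vertex of G appears in some bag (union = {1, 2, 3, 4, 5, 6}); every edge is covered by a bag; and for each vertex v the set of bags containing v is connected in the bag tree. The decomposition is therefore valid. The largest bag has 2 vertices, so the width is 1.

Yes; width 1.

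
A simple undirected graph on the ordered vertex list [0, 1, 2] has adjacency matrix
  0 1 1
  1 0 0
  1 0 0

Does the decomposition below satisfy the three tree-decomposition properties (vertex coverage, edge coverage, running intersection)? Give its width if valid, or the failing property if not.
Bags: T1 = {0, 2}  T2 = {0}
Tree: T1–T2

No — vertex 1 appears in no bag.

A tree decomposition must satisfy three properties: every vertex lies in some bag; for every edge, both endpoints lie together in some bag; and for every vertex, the bags containing it form a connected subtree. Here vertex 1 appears in no bag, so the decomposition is invalid.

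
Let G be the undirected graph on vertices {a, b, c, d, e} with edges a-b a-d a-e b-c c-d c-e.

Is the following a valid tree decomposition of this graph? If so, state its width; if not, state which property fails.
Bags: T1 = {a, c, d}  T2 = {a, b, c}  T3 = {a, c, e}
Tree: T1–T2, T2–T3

Yes; width 2.

Every vertex of G appears in some bag (union = {a, b, c, d, e}); every edge is covered by a bag; and for each vertex v the set of bags containing v is connected in the bag tree. The decomposition is therefore valid. The largest bag has 3 vertices, so the width is 2.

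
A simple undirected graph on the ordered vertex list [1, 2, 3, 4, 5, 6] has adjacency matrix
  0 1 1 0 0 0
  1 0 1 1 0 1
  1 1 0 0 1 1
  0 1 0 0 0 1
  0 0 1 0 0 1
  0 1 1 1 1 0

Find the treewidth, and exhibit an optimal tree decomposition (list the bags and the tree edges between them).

Treewidth 2.
One such decomposition:
Bags: B1 = {2, 3, 6}  B2 = {1, 2, 3}  B3 = {3, 5, 6}  B4 = {2, 4, 6}
Tree: B1–B2, B1–B3, B1–B4

Each bag holds 3 vertices, so the decomposition has width 2, which upper-bounds the treewidth. On the other hand G contains the 3-clique {1, 2, 3}. A clique must lie in a single bag of any decomposition, so no decomposition can have width below 2. Therefore the treewidth is 2.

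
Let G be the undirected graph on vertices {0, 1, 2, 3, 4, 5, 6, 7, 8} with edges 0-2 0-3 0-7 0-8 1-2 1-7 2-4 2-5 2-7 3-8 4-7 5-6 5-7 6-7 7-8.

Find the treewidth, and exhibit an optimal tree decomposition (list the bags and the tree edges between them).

Treewidth 2.
Bags: B1 = {5, 6, 7}  B2 = {2, 5, 7}  B3 = {0, 2, 7}  B4 = {1, 2, 7}  B5 = {0, 7, 8}  B6 = {0, 3, 8}  B7 = {2, 4, 7}
Tree: B1–B2, B2–B3, B3–B4, B3–B5, B5–B6, B3–B7

Each bag holds 3 vertices, so the decomposition has width 2, which upper-bounds the treewidth. On the other hand G contains the 3-clique {0, 3, 8}. A clique must lie in a single bag of any decomposition, so no decomposition can have width below 2. The upper and lower bounds meet at 2, so that is the treewidth.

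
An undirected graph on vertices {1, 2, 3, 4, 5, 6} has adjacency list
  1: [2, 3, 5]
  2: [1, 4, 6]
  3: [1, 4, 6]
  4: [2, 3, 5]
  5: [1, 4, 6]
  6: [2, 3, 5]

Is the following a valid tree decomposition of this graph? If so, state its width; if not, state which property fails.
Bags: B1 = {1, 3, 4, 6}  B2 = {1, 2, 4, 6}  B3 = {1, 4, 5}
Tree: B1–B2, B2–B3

A tree decomposition must satisfy three properties: every vertex lies in some bag; for every edge, both endpoints lie together in some bag; and for every vertex, the bags containing it form a connected subtree. Here edge (6,5) lies in no bag, so the decomposition is invalid.

No — edge (6,5) lies in no bag.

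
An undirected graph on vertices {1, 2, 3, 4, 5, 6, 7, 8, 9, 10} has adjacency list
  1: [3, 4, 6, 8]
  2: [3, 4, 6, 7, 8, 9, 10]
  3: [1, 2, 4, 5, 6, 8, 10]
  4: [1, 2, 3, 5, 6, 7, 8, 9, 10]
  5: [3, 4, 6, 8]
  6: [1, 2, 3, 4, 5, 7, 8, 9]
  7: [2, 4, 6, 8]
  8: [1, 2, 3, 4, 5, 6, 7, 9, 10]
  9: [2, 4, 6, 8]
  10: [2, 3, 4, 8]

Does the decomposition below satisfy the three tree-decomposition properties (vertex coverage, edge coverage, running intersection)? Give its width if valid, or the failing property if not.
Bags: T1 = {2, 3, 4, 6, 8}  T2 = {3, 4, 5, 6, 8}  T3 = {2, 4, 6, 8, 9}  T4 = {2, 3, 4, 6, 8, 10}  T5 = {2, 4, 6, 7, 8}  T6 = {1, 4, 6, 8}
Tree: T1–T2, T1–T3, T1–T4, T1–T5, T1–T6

A tree decomposition must satisfy three properties: every vertex lies in some bag; for every edge, both endpoints lie together in some bag; and for every vertex, the bags containing it form a connected subtree. Here edge (3,1) lies in no bag, so the decomposition is invalid.

No — edge (3,1) lies in no bag.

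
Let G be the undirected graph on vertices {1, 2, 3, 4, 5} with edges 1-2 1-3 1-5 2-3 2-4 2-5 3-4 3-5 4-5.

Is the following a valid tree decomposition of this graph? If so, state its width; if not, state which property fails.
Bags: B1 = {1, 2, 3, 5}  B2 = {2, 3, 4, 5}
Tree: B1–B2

Checking the three conditions: (i) the bags cover all of {1, 2, 3, 4, 5}; (ii) for each edge, some bag contains both endpoints; (iii) the bags containing any fixed vertex form a subtree. All hold, so the decomposition is valid with width 4 − 1 = 3.

Yes; width 3.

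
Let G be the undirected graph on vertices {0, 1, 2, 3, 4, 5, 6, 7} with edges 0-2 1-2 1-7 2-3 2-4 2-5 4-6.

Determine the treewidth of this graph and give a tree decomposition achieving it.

Treewidth 1.
Bags: B1 = {2, 4}  B2 = {1, 2}  B3 = {4, 6}  B4 = {0, 2}  B5 = {2, 5}  B6 = {1, 7}  B7 = {2, 3}
Tree: B1–B2, B1–B3, B2–B4, B1–B5, B2–B6, B1–B7

The largest bag has 2 vertices, giving width 1; this decomposition certifies tw(G) ≤ 1. G has an edge, so its treewidth is at least 1. Hence tw(G) = 1 exactly.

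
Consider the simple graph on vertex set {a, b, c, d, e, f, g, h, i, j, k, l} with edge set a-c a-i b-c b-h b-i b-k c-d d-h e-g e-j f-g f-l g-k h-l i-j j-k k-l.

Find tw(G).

A width-3 tree decomposition is:
Bags: B1 = {a, c, d, h}  B2 = {a, b, c, h}  B3 = {a, b, h, i}  B4 = {b, h, i, l}  B5 = {b, i, k, l}  B6 = {i, j, k, l}  B7 = {f, j, k, l}  B8 = {f, g, j, k}  B9 = {e, f, g, j}
Tree: B1–B2, B2–B3, B3–B4, B4–B5, B5–B6, B6–B7, B7–B8, B8–B9
Every bag has size at most 4, so the width is 4 − 1 = 3 and tw(G) ≤ 3. For the lower bound: the 4 vertex sets {a,c,d}, {h}, {b}, {i,j,k,l} are disjoint, each induces a connected subgraph, and every pair is joined by at least one edge of G. Contracting each set to a single vertex therefore yields K_{4} as a minor, and since treewidth is minor-monotone, tw(G) ≥ tw(K_{4}) = 3. The upper and lower bounds meet at 3, so that is the treewidth.

3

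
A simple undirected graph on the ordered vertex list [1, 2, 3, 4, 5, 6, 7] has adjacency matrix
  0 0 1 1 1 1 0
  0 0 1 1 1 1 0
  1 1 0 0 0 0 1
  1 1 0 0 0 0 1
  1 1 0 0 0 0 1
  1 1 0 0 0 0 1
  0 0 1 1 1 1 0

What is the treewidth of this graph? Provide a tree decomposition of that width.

Treewidth 3.
One optimal decomposition is:
Bags: B1 = {1, 2, 5, 7}  B2 = {1, 2, 3, 7}  B3 = {1, 2, 6, 7}  B4 = {1, 2, 4, 7}
Tree: B1–B2, B2–B3, B3–B4

The largest bag has 4 vertices, giving width 3; this decomposition certifies tw(G) ≤ 3. For the lower bound: the 4 vertex sets {2,5}, {3,7}, {1}, {6} are disjoint, each induces a connected subgraph, and every pair is joined by at least one edge of G. Contracting each set to a single vertex therefore yields K_{4} as a minor, and since treewidth is minor-monotone, tw(G) ≥ tw(K_{4}) = 3. The upper and lower bounds meet at 3, so that is the treewidth.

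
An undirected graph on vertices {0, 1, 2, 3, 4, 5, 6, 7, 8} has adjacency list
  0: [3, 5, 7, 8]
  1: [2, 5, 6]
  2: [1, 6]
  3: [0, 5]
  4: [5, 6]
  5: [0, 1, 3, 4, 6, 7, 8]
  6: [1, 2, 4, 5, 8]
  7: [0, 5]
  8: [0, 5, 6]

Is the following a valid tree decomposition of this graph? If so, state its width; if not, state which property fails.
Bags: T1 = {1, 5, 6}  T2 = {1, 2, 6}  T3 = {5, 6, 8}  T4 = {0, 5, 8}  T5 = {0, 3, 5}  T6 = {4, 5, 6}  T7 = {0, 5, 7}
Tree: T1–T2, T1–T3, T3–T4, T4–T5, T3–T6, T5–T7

Yes; width 2.

Vertex coverage: the bags together contain {0, 1, 2, 3, 4, 5, 6, 7, 8}, the full vertex set. Edge coverage: each edge of G has both endpoints in at least one bag. Running intersection: for every vertex, the bags containing it form a connected subtree. All three properties hold, so this is a valid tree decomposition of width max|bag| − 1 = 2, and hence tw(G) ≤ 2.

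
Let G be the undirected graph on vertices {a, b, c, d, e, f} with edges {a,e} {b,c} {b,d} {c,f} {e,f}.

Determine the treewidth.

1

A width-1 tree decomposition is:
Bags: B1 = {b, d}  B2 = {b, c}  B3 = {c, f}  B4 = {e, f}  B5 = {a, e}
Tree: B1–B2, B2–B3, B3–B4, B4–B5
Every bag has size at most 2, so the width is 2 − 1 = 1 and tw(G) ≤ 1. Since G has at least one edge (e.g. d–b), it is not an edgeless graph, so tw(G) ≥ 1. Combining the bounds, tw(G) = 1.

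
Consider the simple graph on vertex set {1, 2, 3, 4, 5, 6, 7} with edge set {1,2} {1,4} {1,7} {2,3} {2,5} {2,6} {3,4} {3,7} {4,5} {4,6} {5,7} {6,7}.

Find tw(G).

3

A width-3 tree decomposition is:
Bags: B1 = {1, 2, 4, 7}  B2 = {2, 4, 6, 7}  B3 = {2, 3, 4, 7}  B4 = {2, 4, 5, 7}
Tree: B1–B2, B2–B3, B3–B4
The largest bag has 4 vertices, giving width 3; this decomposition certifies tw(G) ≤ 3. For the lower bound: the 4 vertex sets {1,2}, {4,6}, {7}, {3} are disjoint, each induces a connected subgraph, and every pair is joined by at least one edge of G. Contracting each set to a single vertex therefore yields K_{4} as a minor, and since treewidth is minor-monotone, tw(G) ≥ tw(K_{4}) = 3. Hence tw(G) = 3 exactly.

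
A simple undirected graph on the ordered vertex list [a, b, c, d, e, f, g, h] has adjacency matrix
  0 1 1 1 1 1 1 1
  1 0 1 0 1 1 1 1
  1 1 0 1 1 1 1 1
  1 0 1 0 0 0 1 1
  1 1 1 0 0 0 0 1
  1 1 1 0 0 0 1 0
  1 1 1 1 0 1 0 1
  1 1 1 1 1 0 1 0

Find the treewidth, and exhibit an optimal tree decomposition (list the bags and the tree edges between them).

Each bag holds 5 vertices, so the decomposition has width 4, which upper-bounds the treewidth. For the lower bound, the 5 vertices {a, c, d, g, h} are pairwise adjacent, and any tree decomposition puts a clique entirely inside one bag — forcing width ≥ 4. Hence tw(G) = 4 exactly.

Treewidth 4.
One optimal decomposition is:
Bags: B1 = {a, b, c, f, g}  B2 = {a, b, c, g, h}  B3 = {a, c, d, g, h}  B4 = {a, b, c, e, h}
Tree: B1–B2, B2–B3, B2–B4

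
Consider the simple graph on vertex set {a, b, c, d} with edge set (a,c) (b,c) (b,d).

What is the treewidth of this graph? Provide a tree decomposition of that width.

Each bag holds 2 vertices, so the decomposition has width 1, which upper-bounds the treewidth. Any graph with an edge has treewidth ≥ 1, and G has the edge b–d. Combining the bounds, tw(G) = 1.

Treewidth 1.
One such decomposition:
Bags: B1 = {b, d}  B2 = {b, c}  B3 = {a, c}
Tree: B1–B2, B2–B3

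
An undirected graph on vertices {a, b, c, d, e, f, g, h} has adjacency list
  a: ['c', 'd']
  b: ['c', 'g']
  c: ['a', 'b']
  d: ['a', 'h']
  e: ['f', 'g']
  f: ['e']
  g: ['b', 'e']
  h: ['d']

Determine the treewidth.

1

A width-1 tree decomposition is:
Bags: B1 = {e, f}  B2 = {e, g}  B3 = {b, g}  B4 = {b, c}  B5 = {a, c}  B6 = {a, d}  B7 = {d, h}
Tree: B1–B2, B2–B3, B3–B4, B4–B5, B5–B6, B6–B7
Each bag holds 2 vertices, so the decomposition has width 1, which upper-bounds the treewidth. G has an edge, so its treewidth is at least 1. Hence tw(G) = 1 exactly.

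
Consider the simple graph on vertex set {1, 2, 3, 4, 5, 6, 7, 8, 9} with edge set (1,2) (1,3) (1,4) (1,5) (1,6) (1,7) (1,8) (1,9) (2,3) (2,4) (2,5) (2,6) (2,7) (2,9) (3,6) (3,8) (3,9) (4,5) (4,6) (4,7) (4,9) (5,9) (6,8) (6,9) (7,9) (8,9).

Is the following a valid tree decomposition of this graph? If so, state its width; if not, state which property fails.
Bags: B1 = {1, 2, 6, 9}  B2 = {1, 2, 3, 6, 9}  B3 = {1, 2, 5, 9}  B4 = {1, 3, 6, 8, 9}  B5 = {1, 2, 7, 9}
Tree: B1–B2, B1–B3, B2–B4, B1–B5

No — vertex 4 appears in no bag.

A tree decomposition must satisfy three properties: every vertex lies in some bag; for every edge, both endpoints lie together in some bag; and for every vertex, the bags containing it form a connected subtree. Here vertex 4 appears in no bag, so the decomposition is invalid.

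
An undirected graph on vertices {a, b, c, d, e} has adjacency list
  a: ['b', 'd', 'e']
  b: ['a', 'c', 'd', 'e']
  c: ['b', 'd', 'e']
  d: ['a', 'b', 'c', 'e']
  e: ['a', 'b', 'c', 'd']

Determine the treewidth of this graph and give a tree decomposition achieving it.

Treewidth 3.
One such decomposition:
Bags: B1 = {a, b, d, e}  B2 = {b, c, d, e}
Tree: B1–B2

Each bag holds 4 vertices, so the decomposition has width 3, which upper-bounds the treewidth. For the lower bound, the 4 vertices {b, c, d, e} are pairwise adjacent, and any tree decomposition puts a clique entirely inside one bag — forcing width ≥ 3. The upper and lower bounds meet at 3, so that is the treewidth.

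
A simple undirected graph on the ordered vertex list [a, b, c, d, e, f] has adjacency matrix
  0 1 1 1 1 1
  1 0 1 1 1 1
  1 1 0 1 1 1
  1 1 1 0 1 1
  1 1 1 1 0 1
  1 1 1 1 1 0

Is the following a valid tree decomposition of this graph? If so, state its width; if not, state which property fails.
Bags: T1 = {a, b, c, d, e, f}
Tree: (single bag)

Checking the three conditions: (i) the bags cover all of {a, b, c, d, e, f}; (ii) for each edge, some bag contains both endpoints; (iii) the bags containing any fixed vertex form a subtree. All hold, so the decomposition is valid with width 6 − 1 = 5.

Yes; width 5.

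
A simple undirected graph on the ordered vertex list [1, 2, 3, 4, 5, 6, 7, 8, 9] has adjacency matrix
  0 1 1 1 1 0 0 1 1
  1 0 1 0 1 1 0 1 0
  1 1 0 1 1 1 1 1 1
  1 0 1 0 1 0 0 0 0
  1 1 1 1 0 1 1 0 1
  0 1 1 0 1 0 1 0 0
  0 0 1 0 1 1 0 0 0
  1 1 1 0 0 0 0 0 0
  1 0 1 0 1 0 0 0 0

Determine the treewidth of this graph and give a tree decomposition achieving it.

The largest bag has 4 vertices, giving width 3; this decomposition certifies tw(G) ≤ 3. On the other hand G contains the 4-clique {1, 2, 3, 8}. A clique must lie in a single bag of any decomposition, so no decomposition can have width below 3. Combining the bounds, tw(G) = 3.

Treewidth 3.
One such decomposition:
Bags: B1 = {1, 2, 3, 5}  B2 = {1, 3, 4, 5}  B3 = {2, 3, 5, 6}  B4 = {1, 3, 5, 9}  B5 = {3, 5, 6, 7}  B6 = {1, 2, 3, 8}
Tree: B1–B2, B1–B3, B1–B4, B3–B5, B1–B6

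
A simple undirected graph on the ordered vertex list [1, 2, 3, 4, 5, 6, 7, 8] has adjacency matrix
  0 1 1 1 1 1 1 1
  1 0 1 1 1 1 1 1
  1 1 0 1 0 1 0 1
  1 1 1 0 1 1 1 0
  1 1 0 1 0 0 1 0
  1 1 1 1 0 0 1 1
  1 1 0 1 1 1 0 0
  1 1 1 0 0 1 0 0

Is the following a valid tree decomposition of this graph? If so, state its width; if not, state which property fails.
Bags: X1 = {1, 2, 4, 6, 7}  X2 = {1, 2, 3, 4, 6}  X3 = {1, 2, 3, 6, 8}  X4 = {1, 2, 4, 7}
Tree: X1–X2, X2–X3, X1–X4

A tree decomposition must satisfy three properties: every vertex lies in some bag; for every edge, both endpoints lie together in some bag; and for every vertex, the bags containing it form a connected subtree. Here vertex 5 appears in no bag, so the decomposition is invalid.

No — vertex 5 appears in no bag.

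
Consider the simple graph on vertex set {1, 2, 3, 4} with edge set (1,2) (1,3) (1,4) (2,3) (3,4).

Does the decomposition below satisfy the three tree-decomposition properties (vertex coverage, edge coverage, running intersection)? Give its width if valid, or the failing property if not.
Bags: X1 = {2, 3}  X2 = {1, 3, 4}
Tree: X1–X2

No — edge (1,2) lies in no bag.

A tree decomposition must satisfy three properties: every vertex lies in some bag; for every edge, both endpoints lie together in some bag; and for every vertex, the bags containing it form a connected subtree. Here edge (1,2) lies in no bag, so the decomposition is invalid.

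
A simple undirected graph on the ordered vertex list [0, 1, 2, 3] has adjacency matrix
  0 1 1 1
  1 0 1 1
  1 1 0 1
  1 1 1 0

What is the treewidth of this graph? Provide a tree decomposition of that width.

Treewidth 3.
One such decomposition:
Bags: B1 = {0, 1, 2, 3}
Tree: (single bag)

With just one bag of size 4, the width is 4 − 1 = 3, so tw(G) ≤ 3. Conversely, {0, 1, 2, 3} is a clique of size 4, and the vertices of any clique must share a bag in every tree decomposition; so some bag has ≥ 4 vertices and tw(G) ≥ 3. Hence tw(G) = 3 exactly.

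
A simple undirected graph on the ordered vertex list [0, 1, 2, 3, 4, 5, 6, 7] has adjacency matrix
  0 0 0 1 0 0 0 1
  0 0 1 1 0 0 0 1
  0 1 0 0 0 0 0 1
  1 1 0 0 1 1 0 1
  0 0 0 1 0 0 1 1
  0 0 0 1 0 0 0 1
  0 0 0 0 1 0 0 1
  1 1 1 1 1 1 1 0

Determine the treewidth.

A width-2 tree decomposition is:
Bags: B1 = {1, 3, 7}  B2 = {1, 2, 7}  B3 = {3, 5, 7}  B4 = {0, 3, 7}  B5 = {3, 4, 7}  B6 = {4, 6, 7}
Tree: B1–B2, B1–B3, B3–B4, B1–B5, B5–B6
Each bag holds 3 vertices, so the decomposition has width 2, which upper-bounds the treewidth. On the other hand G contains the 3-clique {1, 2, 7}. A clique must lie in a single bag of any decomposition, so no decomposition can have width below 2. Combining the bounds, tw(G) = 2.

2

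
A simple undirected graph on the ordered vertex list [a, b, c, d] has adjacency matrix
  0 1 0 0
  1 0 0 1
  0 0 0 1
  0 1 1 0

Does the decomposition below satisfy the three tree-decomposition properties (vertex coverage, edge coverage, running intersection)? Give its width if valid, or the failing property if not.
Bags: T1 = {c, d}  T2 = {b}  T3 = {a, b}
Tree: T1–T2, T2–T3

No — edge (d,b) lies in no bag.

A tree decomposition must satisfy three properties: every vertex lies in some bag; for every edge, both endpoints lie together in some bag; and for every vertex, the bags containing it form a connected subtree. Here edge (d,b) lies in no bag, so the decomposition is invalid.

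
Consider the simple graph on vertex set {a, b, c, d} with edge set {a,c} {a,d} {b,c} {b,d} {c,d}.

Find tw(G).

2

A width-2 tree decomposition is:
Bags: B1 = {a, c, d}  B2 = {b, c, d}
Tree: B1–B2
The largest bag has 3 vertices, giving width 2; this decomposition certifies tw(G) ≤ 2. On the other hand G contains the 3-clique {a, c, d}. A clique must lie in a single bag of any decomposition, so no decomposition can have width below 2. Therefore the treewidth is 2.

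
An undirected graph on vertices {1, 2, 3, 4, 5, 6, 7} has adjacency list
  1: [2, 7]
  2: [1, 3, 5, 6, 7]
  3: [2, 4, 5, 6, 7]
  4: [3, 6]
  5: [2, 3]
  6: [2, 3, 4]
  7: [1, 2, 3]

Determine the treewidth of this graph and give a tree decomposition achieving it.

Treewidth 2.
One optimal decomposition is:
Bags: B1 = {2, 3, 7}  B2 = {2, 3, 6}  B3 = {1, 2, 7}  B4 = {2, 3, 5}  B5 = {3, 4, 6}
Tree: B1–B2, B1–B3, B2–B4, B2–B5

The largest bag has 3 vertices, giving width 2; this decomposition certifies tw(G) ≤ 2. On the other hand G contains the 3-clique {1, 2, 7}. A clique must lie in a single bag of any decomposition, so no decomposition can have width below 2. Therefore the treewidth is 2.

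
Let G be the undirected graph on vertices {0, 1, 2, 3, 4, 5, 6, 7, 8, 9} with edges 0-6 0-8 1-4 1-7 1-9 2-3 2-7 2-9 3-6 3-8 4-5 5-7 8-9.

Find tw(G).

2

A width-2 tree decomposition is:
Bags: B1 = {0, 3, 6}  B2 = {0, 3, 8}  B3 = {2, 3, 8}  B4 = {2, 8, 9}  B5 = {2, 7, 9}  B6 = {1, 7, 9}  B7 = {1, 5, 7}  B8 = {1, 4, 5}
Tree: B1–B2, B2–B3, B3–B4, B4–B5, B5–B6, B6–B7, B7–B8
The largest bag has 3 vertices, giving width 2; this decomposition certifies tw(G) ≤ 2. The edges 6–0–8–3–6 form a cycle, so G is not a tree and its treewidth is at least 2. Therefore the treewidth is 2.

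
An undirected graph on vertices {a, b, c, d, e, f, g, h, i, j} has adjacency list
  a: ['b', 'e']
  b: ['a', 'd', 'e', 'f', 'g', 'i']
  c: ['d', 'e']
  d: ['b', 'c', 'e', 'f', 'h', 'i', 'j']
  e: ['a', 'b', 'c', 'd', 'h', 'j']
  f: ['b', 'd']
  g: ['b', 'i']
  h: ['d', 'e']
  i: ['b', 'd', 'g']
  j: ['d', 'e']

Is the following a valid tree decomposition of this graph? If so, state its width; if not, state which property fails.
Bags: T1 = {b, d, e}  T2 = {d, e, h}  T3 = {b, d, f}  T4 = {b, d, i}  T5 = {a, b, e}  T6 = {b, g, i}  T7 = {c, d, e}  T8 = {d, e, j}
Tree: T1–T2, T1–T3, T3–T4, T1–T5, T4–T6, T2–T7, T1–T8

Vertex coverage: the bags together contain {a, b, c, d, e, f, g, h, i, j}, the full vertex set. Edge coverage: each edge of G has both endpoints in at least one bag. Running intersection: for every vertex, the bags containing it form a connected subtree. All three properties hold, so this is a valid tree decomposition of width max|bag| − 1 = 2, and hence tw(G) ≤ 2.

Yes; width 2.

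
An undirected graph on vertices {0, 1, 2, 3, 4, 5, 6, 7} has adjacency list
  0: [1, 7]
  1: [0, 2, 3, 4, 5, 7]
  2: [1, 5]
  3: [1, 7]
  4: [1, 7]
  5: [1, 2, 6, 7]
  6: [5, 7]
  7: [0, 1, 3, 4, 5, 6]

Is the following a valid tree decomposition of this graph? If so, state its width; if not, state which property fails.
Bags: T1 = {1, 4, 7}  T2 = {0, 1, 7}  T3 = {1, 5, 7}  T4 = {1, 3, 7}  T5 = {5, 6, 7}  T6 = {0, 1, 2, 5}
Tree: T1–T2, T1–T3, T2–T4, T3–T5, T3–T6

A tree decomposition must satisfy three properties: every vertex lies in some bag; for every edge, both endpoints lie together in some bag; and for every vertex, the bags containing it form a connected subtree. Here bags containing vertex 0 are not connected in the tree, so the decomposition is invalid.

No — bags containing vertex 0 are not connected in the tree.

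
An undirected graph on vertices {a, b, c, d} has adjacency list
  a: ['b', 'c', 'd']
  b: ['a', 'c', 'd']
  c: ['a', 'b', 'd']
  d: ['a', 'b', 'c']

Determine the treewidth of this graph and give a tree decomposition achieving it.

With just one bag of size 4, the width is 4 − 1 = 3, so tw(G) ≤ 3. Conversely, {a, b, c, d} is a clique of size 4, and the vertices of any clique must share a bag in every tree decomposition; so some bag has ≥ 4 vertices and tw(G) ≥ 3. The upper and lower bounds meet at 3, so that is the treewidth.

Treewidth 3.
One optimal decomposition is:
Bags: B1 = {a, b, c, d}
Tree: (single bag)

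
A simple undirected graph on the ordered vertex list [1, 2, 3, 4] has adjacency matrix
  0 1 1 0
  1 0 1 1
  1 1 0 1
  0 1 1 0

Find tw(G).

2

A width-2 tree decomposition is:
Bags: B1 = {1, 2, 3}  B2 = {2, 3, 4}
Tree: B1–B2
The largest bag has 3 vertices, giving width 2; this decomposition certifies tw(G) ≤ 2. On the other hand G contains the 3-clique {1, 2, 3}. A clique must lie in a single bag of any decomposition, so no decomposition can have width below 2. The upper and lower bounds meet at 2, so that is the treewidth.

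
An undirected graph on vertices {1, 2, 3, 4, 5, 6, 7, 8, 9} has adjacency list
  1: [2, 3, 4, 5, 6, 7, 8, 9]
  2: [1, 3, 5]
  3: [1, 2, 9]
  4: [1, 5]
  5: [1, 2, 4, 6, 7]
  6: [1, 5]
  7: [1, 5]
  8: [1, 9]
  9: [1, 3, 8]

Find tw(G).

A width-2 tree decomposition is:
Bags: B1 = {1, 2, 5}  B2 = {1, 5, 7}  B3 = {1, 4, 5}  B4 = {1, 2, 3}  B5 = {1, 5, 6}  B6 = {1, 3, 9}  B7 = {1, 8, 9}
Tree: B1–B2, B2–B3, B1–B4, B3–B5, B4–B6, B6–B7
Each bag holds 3 vertices, so the decomposition has width 2, which upper-bounds the treewidth. Conversely, {1, 8, 9} is a clique of size 3, and the vertices of any clique must share a bag in every tree decomposition; so some bag has ≥ 3 vertices and tw(G) ≥ 2. Combining the bounds, tw(G) = 2.

2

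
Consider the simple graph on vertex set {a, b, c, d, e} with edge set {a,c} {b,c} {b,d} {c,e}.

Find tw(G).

1

A width-1 tree decomposition is:
Bags: B1 = {b, d}  B2 = {b, c}  B3 = {a, c}  B4 = {c, e}
Tree: B1–B2, B2–B3, B2–B4
The largest bag has 2 vertices, giving width 1; this decomposition certifies tw(G) ≤ 1. Since G has at least one edge (e.g. b–d), it is not an edgeless graph, so tw(G) ≥ 1. Combining the bounds, tw(G) = 1.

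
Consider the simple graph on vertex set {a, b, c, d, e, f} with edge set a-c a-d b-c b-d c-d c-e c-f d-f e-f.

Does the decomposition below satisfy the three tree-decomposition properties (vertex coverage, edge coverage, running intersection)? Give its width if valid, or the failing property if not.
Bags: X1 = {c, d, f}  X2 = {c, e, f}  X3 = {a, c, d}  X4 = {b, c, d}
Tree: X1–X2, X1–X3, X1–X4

Yes; width 2.

Checking the three conditions: (i) the bags cover all of {a, b, c, d, e, f}; (ii) for each edge, some bag contains both endpoints; (iii) the bags containing any fixed vertex form a subtree. All hold, so the decomposition is valid with width 3 − 1 = 2.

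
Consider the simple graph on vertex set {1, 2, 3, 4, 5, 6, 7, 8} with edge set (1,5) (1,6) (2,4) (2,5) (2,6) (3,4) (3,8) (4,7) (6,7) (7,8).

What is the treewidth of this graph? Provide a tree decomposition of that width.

The largest bag has 3 vertices, giving width 2; this decomposition certifies tw(G) ≤ 2. For the lower bound, G contains the cycle 8–3–4–7–8, so G is not a forest; only forests have treewidth ≤ 1, hence tw(G) ≥ 2. Therefore the treewidth is 2.

Treewidth 2.
One such decomposition:
Bags: B1 = {3, 7, 8}  B2 = {3, 4, 7}  B3 = {4, 6, 7}  B4 = {2, 4, 6}  B5 = {1, 2, 6}  B6 = {1, 2, 5}
Tree: B1–B2, B2–B3, B3–B4, B4–B5, B5–B6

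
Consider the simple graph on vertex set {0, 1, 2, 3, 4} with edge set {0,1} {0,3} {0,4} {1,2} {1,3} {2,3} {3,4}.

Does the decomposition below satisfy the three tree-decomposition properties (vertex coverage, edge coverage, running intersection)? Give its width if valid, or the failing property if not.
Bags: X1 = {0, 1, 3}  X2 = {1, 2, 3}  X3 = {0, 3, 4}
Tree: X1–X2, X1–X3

Yes; width 2.

Vertex coverage: the bags together contain {0, 1, 2, 3, 4}, the full vertex set. Edge coverage: each edge of G has both endpoints in at least one bag. Running intersection: for every vertex, the bags containing it form a connected subtree. All three properties hold, so this is a valid tree decomposition of width max|bag| − 1 = 2, and hence tw(G) ≤ 2.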